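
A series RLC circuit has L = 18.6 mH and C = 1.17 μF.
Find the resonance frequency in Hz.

Step 1 — Resonance condition Im(Z)=0 gives ω₀ = 1/√(LC).
Step 2 — ω₀ = 1/√(0.0186·1.17e-06) = 6779 rad/s.
Step 3 — f₀ = ω₀/(2π) = 1079 Hz.

f₀ = 1079 Hz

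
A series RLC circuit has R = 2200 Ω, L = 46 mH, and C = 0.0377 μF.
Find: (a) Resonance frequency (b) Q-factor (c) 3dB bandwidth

Step 1 — Resonance: ω₀ = 1/√(LC) = 1/√(0.046·3.77e-08) = 2.401e+04 rad/s.
Step 2 — f₀ = ω₀/(2π) = 3822 Hz.
Step 3 — Series Q: Q = ω₀L/R = 2.401e+04·0.046/2200 = 0.5021.
Step 4 — Bandwidth: Δω = ω₀/Q = 4.783e+04 rad/s; BW = Δω/(2π) = 7612 Hz.

(a) f₀ = 3822 Hz  (b) Q = 0.5021  (c) BW = 7612 Hz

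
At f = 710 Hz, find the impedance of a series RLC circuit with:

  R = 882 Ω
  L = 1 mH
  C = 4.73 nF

Step 1 — Angular frequency: ω = 2π·f = 2π·710 = 4461 rad/s.
Step 2 — Component impedances:
  R: Z = R = 882 Ω
  L: Z = jωL = j·4461·0.001 = 0 + j4.461 Ω
  C: Z = 1/(jωC) = -j/(ω·C) = 0 - j4.739e+04 Ω
Step 3 — Series combination: Z_total = R + L + C = 882 - j4.739e+04 Ω = 4.74e+04∠-88.9° Ω.

Z = 882 - j4.739e+04 Ω = 4.74e+04∠-88.9° Ω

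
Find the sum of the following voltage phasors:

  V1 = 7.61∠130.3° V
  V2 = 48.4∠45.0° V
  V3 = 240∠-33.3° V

Step 1 — Convert each phasor to rectangular form:
  V1 = 7.61·(cos(130.3°) + j·sin(130.3°)) = -4.922 + j5.804 V
  V2 = 48.4·(cos(45.0°) + j·sin(45.0°)) = 34.22 + j34.22 V
  V3 = 240·(cos(-33.3°) + j·sin(-33.3°)) = 200.6 - j131.8 V
Step 2 — Sum components: V_total = 229.9 - j91.74 V.
Step 3 — Convert to polar: |V_total| = 247.5 V, ∠V_total = -21.8°.

V_total = 247.5∠-21.8° V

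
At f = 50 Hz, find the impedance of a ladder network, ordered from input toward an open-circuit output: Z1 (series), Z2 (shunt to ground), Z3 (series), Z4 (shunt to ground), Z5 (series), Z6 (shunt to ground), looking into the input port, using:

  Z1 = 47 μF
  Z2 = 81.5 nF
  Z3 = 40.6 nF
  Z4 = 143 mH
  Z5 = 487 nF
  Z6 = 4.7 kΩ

Step 1 — Angular frequency: ω = 2π·f = 2π·50 = 314.2 rad/s.
Step 2 — Component impedances:
  Z1: Z = 1/(jωC) = -j/(ω·C) = 0 - j67.73 Ω
  Z2: Z = 1/(jωC) = -j/(ω·C) = 0 - j3.906e+04 Ω
  Z3: Z = 1/(jωC) = -j/(ω·C) = 0 - j7.84e+04 Ω
  Z4: Z = jωL = j·314.2·0.143 = 0 + j44.92 Ω
  Z5: Z = 1/(jωC) = -j/(ω·C) = 0 - j6536 Ω
  Z6: Z = R = 4700 Ω
Step 3 — Ladder network (open output): work backward from the far end, alternating series and parallel combinations. Z_in = 0.01634 - j2.613e+04 Ω = 2.613e+04∠-90.0° Ω.

Z = 0.01634 - j2.613e+04 Ω = 2.613e+04∠-90.0° Ω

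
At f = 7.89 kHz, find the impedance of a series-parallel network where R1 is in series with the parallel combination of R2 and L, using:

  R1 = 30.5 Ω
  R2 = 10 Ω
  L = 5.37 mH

Step 1 — Angular frequency: ω = 2π·f = 2π·7890 = 4.957e+04 rad/s.
Step 2 — Component impedances:
  R1: Z = R = 30.5 Ω
  R2: Z = R = 10 Ω
  L: Z = jωL = j·4.957e+04·0.00537 = 0 + j266.2 Ω
Step 3 — Parallel branch: R2 || L = 1/(1/R2 + 1/L) = 9.986 + j0.3751 Ω.
Step 4 — Series with R1: Z_total = R1 + (R2 || L) = 40.49 + j0.3751 Ω = 40.49∠0.5° Ω.

Z = 40.49 + j0.3751 Ω = 40.49∠0.5° Ω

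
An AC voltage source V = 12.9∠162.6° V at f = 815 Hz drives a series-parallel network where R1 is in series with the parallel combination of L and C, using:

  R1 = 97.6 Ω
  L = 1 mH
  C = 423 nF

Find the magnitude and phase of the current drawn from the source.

Step 1 — Angular frequency: ω = 2π·f = 2π·815 = 5121 rad/s.
Step 2 — Component impedances:
  R1: Z = R = 97.6 Ω
  L: Z = jωL = j·5121·0.001 = 0 + j5.121 Ω
  C: Z = 1/(jωC) = -j/(ω·C) = 0 - j461.7 Ω
Step 3 — Parallel branch: L || C = 1/(1/L + 1/C) = 0 + j5.178 Ω.
Step 4 — Series with R1: Z_total = R1 + (L || C) = 97.6 + j5.178 Ω = 97.74∠3.0° Ω.
Step 5 — Source phasor: V = 12.9∠162.6° V = -12.31 + j3.858 V.
Step 6 — Ohm's law: I = V / Z_total = (-12.31 + j3.858) / (97.6 + j5.178) = -0.1237 + j0.04609 A.
Step 7 — Convert to polar: |I| = 0.132 A, ∠I = 159.6°.

I = 0.132∠159.6° A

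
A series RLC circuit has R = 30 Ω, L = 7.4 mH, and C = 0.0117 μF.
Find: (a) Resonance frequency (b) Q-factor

Step 1 — Resonance condition Im(Z)=0 gives ω₀ = 1/√(LC).
Step 2 — ω₀ = 1/√(0.0074·1.17e-08) = 1.075e+05 rad/s.
Step 3 — f₀ = ω₀/(2π) = 1.71e+04 Hz.
Step 4 — Series Q: Q = ω₀L/R = 1.075e+05·0.0074/30 = 26.51.

(a) f₀ = 1.71e+04 Hz  (b) Q = 26.51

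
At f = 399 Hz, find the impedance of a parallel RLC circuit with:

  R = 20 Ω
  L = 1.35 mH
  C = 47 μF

Step 1 — Angular frequency: ω = 2π·f = 2π·399 = 2507 rad/s.
Step 2 — Component impedances:
  R: Z = R = 20 Ω
  L: Z = jωL = j·2507·0.00135 = 0 + j3.384 Ω
  C: Z = 1/(jωC) = -j/(ω·C) = 0 - j8.487 Ω
Step 3 — Parallel combination: 1/Z_total = 1/R + 1/L + 1/C; Z_total = 1.468 + j5.216 Ω = 5.419∠74.3° Ω.

Z = 1.468 + j5.216 Ω = 5.419∠74.3° Ω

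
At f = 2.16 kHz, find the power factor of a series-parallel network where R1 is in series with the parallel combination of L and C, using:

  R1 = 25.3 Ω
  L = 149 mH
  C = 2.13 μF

Step 1 — Angular frequency: ω = 2π·f = 2π·2160 = 1.357e+04 rad/s.
Step 2 — Component impedances:
  R1: Z = R = 25.3 Ω
  L: Z = jωL = j·1.357e+04·0.149 = 0 + j2022 Ω
  C: Z = 1/(jωC) = -j/(ω·C) = 0 - j34.59 Ω
Step 3 — Parallel branch: L || C = 1/(1/L + 1/C) = 0 - j35.19 Ω.
Step 4 — Series with R1: Z_total = R1 + (L || C) = 25.3 - j35.19 Ω = 43.34∠-54.3° Ω.
Step 5 — Power factor: PF = cos(φ) = Re(Z)/|Z| = 25.3/43.345 = 0.5837.
Step 6 — Type: Im(Z) = -35.19 ⇒ leading (phase φ = -54.3°).

PF = 0.5837 (leading, φ = -54.3°)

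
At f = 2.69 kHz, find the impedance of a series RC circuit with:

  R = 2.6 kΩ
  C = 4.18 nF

Step 1 — Angular frequency: ω = 2π·f = 2π·2690 = 1.69e+04 rad/s.
Step 2 — Component impedances:
  R: Z = R = 2600 Ω
  C: Z = 1/(jωC) = -j/(ω·C) = 0 - j1.415e+04 Ω
Step 3 — Series combination: Z_total = R + C = 2600 - j1.415e+04 Ω = 1.439e+04∠-79.6° Ω.

Z = 2600 - j1.415e+04 Ω = 1.439e+04∠-79.6° Ω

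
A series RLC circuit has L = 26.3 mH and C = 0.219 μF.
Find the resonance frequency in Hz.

Step 1 — Resonance condition Im(Z)=0 gives ω₀ = 1/√(LC).
Step 2 — ω₀ = 1/√(0.0263·2.19e-07) = 1.318e+04 rad/s.
Step 3 — f₀ = ω₀/(2π) = 2097 Hz.

f₀ = 2097 Hz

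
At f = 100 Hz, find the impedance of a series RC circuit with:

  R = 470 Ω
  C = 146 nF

Step 1 — Angular frequency: ω = 2π·f = 2π·100 = 628.3 rad/s.
Step 2 — Component impedances:
  R: Z = R = 470 Ω
  C: Z = 1/(jωC) = -j/(ω·C) = 0 - j1.09e+04 Ω
Step 3 — Series combination: Z_total = R + C = 470 - j1.09e+04 Ω = 1.091e+04∠-87.5° Ω.

Z = 470 - j1.09e+04 Ω = 1.091e+04∠-87.5° Ω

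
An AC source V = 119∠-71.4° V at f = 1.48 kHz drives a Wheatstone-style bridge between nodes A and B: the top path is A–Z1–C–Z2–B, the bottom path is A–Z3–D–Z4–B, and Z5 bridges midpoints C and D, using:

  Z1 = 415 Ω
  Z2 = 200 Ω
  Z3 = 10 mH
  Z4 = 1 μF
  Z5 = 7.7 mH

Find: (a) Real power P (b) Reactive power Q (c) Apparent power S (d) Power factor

Step 1 — Angular frequency: ω = 2π·f = 2π·1480 = 9299 rad/s.
Step 2 — Component impedances:
  Z1: Z = R = 415 Ω
  Z2: Z = R = 200 Ω
  Z3: Z = jωL = j·9299·0.01 = 0 + j92.99 Ω
  Z4: Z = 1/(jωC) = -j/(ω·C) = 0 - j107.5 Ω
  Z5: Z = jωL = j·9299·0.0077 = 0 + j71.6 Ω
Step 3 — Bridge requires nodal analysis (the Z5 bridge couples midpoints C and D, so the two paths cannot be reduced to a simple series/parallel combination). Setting node B to ground and injecting 1 A at node A, the 3-node admittance system at A, C, D solves to V_A = Z_AB = 67.28 - j25.72 Ω = 72.03∠-20.9° Ω.
Step 4 — Source phasor: V = 119∠-71.4° V = 37.96 - j112.8 V.
Step 5 — Current: I = V / Z = 1.051 - j1.274 A = 1.652∠-50.5° A.
Step 6 — Complex power: S = V·I* = 183.6 - j70.2 VA.
Step 7 — Real power: P = Re(S) = 183.6 W.
Step 8 — Reactive power: Q = Im(S) = -70.2 VAR.
Step 9 — Apparent power: |S| = 196.6 VA.
Step 10 — Power factor: PF = P/|S| = 0.9341 (leading).

(a) P = 183.6 W  (b) Q = -70.2 VAR  (c) S = 196.6 VA  (d) PF = 0.9341 (leading)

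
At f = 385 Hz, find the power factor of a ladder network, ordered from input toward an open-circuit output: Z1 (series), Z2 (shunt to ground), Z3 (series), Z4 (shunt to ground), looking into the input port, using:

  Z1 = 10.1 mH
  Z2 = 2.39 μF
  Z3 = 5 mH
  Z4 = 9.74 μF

Step 1 — Angular frequency: ω = 2π·f = 2π·385 = 2419 rad/s.
Step 2 — Component impedances:
  Z1: Z = jωL = j·2419·0.0101 = 0 + j24.43 Ω
  Z2: Z = 1/(jωC) = -j/(ω·C) = 0 - j173 Ω
  Z3: Z = jωL = j·2419·0.005 = 0 + j12.1 Ω
  Z4: Z = 1/(jωC) = -j/(ω·C) = 0 - j42.44 Ω
Step 3 — Ladder network (open output): work backward from the far end, alternating series and parallel combinations. Z_in = 0 - j1.385 Ω = 1.385∠-90.0° Ω.
Step 4 — Power factor: PF = cos(φ) = Re(Z)/|Z| = 0/1.385 = 0.
Step 5 — Type: Im(Z) = -1.385 ⇒ leading (phase φ = -90.0°).

PF = 0 (leading, φ = -90.0°)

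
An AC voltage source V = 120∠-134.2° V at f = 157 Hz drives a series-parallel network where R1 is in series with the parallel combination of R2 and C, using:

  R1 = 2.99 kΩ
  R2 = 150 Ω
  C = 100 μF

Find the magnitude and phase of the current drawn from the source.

Step 1 — Angular frequency: ω = 2π·f = 2π·157 = 986.5 rad/s.
Step 2 — Component impedances:
  R1: Z = R = 2990 Ω
  R2: Z = R = 150 Ω
  C: Z = 1/(jωC) = -j/(ω·C) = 0 - j10.14 Ω
Step 3 — Parallel branch: R2 || C = 1/(1/R2 + 1/C) = 0.682 - j10.09 Ω.
Step 4 — Series with R1: Z_total = R1 + (R2 || C) = 2991 - j10.09 Ω = 2991∠-0.2° Ω.
Step 5 — Source phasor: V = 120∠-134.2° V = -83.66 - j86.03 V.
Step 6 — Ohm's law: I = V / Z_total = (-83.66 - j86.03) / (2991 - j10.09) = -0.02788 - j0.02886 A.
Step 7 — Convert to polar: |I| = 0.04012 A, ∠I = -134.0°.

I = 0.04012∠-134.0° A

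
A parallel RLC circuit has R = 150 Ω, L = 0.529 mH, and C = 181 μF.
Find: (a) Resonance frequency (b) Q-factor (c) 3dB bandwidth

Step 1 — Resonance: ω₀ = 1/√(LC) = 1/√(0.000529·0.000181) = 3232 rad/s.
Step 2 — f₀ = ω₀/(2π) = 514.3 Hz.
Step 3 — Parallel Q: Q = R/(ω₀L) = 150/(3232·0.000529) = 87.74.
Step 4 — Bandwidth: Δω = ω₀/Q = 36.83 rad/s; BW = Δω/(2π) = 5.862 Hz.

(a) f₀ = 514.3 Hz  (b) Q = 87.74  (c) BW = 5.862 Hz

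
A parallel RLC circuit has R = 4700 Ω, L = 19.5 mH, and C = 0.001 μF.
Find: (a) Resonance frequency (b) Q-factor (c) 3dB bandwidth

Step 1 — Resonance: ω₀ = 1/√(LC) = 1/√(0.0195·1e-09) = 2.265e+05 rad/s.
Step 2 — f₀ = ω₀/(2π) = 3.604e+04 Hz.
Step 3 — Parallel Q: Q = R/(ω₀L) = 4700/(2.265e+05·0.0195) = 1.064.
Step 4 — Bandwidth: Δω = ω₀/Q = 2.128e+05 rad/s; BW = Δω/(2π) = 3.386e+04 Hz.

(a) f₀ = 3.604e+04 Hz  (b) Q = 1.064  (c) BW = 3.386e+04 Hz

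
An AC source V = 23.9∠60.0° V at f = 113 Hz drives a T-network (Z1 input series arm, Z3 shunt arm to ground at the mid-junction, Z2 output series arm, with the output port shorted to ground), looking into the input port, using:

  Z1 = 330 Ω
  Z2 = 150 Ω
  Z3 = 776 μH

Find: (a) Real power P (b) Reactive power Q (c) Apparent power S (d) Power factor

Step 1 — Angular frequency: ω = 2π·f = 2π·113 = 710 rad/s.
Step 2 — Component impedances:
  Z1: Z = R = 330 Ω
  Z2: Z = R = 150 Ω
  Z3: Z = jωL = j·710·0.000776 = 0 + j0.551 Ω
Step 3 — With the output port shorted to ground, the output series arm Z2 runs from the junction to ground; the shunt arm Z3 also runs from the junction to ground. They appear in parallel: Z3 || Z2 = 0.002024 + j0.551 Ω.
Step 4 — Series with input arm Z1: Z_in = Z1 + (Z3 || Z2) = 330 + j0.551 Ω = 330∠0.1° Ω.
Step 5 — Source phasor: V = 23.9∠60.0° V = 11.95 + j20.7 V.
Step 6 — Current: I = V / Z = 0.03632 + j0.06266 A = 0.07242∠59.9° A.
Step 7 — Complex power: S = V·I* = 1.731 + j0.00289 VA.
Step 8 — Real power: P = Re(S) = 1.731 W.
Step 9 — Reactive power: Q = Im(S) = 0.00289 VAR.
Step 10 — Apparent power: |S| = 1.731 VA.
Step 11 — Power factor: PF = P/|S| = 1 (lagging).

(a) P = 1.731 W  (b) Q = 0.00289 VAR  (c) S = 1.731 VA  (d) PF = 1 (lagging)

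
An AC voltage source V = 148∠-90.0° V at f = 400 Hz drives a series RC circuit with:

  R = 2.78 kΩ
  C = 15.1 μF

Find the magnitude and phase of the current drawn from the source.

Step 1 — Angular frequency: ω = 2π·f = 2π·400 = 2513 rad/s.
Step 2 — Component impedances:
  R: Z = R = 2780 Ω
  C: Z = 1/(jωC) = -j/(ω·C) = 0 - j26.35 Ω
Step 3 — Series combination: Z_total = R + C = 2780 - j26.35 Ω = 2780∠-0.5° Ω.
Step 4 — Source phasor: V = 148∠-90.0° V = 0 - j148 V.
Step 5 — Ohm's law: I = V / Z_total = (0 - j148) / (2780 - j26.35) = 0.0005046 - j0.05323 A.
Step 6 — Convert to polar: |I| = 0.05324 A, ∠I = -89.5°.

I = 0.05324∠-89.5° A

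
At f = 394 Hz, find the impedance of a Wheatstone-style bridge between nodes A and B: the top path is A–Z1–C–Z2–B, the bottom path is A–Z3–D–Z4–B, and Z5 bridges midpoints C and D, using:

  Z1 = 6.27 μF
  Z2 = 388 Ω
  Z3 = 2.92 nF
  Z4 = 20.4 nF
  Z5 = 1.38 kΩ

Step 1 — Angular frequency: ω = 2π·f = 2π·394 = 2476 rad/s.
Step 2 — Component impedances:
  Z1: Z = 1/(jωC) = -j/(ω·C) = 0 - j64.43 Ω
  Z2: Z = R = 388 Ω
  Z3: Z = 1/(jωC) = -j/(ω·C) = 0 - j1.383e+05 Ω
  Z4: Z = 1/(jωC) = -j/(ω·C) = 0 - j1.98e+04 Ω
  Z5: Z = R = 1380 Ω
Step 3 — Bridge requires nodal analysis (the Z5 bridge couples midpoints C and D, so the two paths cannot be reduced to a simple series/parallel combination). Setting node B to ground and injecting 1 A at node A, the 3-node admittance system at A, C, D solves to V_A = Z_AB = 387.3 - j71.96 Ω = 394∠-10.5° Ω.

Z = 387.3 - j71.96 Ω = 394∠-10.5° Ω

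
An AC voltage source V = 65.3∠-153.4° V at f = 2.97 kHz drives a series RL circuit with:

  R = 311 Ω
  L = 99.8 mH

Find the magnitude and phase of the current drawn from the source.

Step 1 — Angular frequency: ω = 2π·f = 2π·2970 = 1.866e+04 rad/s.
Step 2 — Component impedances:
  R: Z = R = 311 Ω
  L: Z = jωL = j·1.866e+04·0.0998 = 0 + j1862 Ω
Step 3 — Series combination: Z_total = R + L = 311 + j1862 Ω = 1888∠80.5° Ω.
Step 4 — Source phasor: V = 65.3∠-153.4° V = -58.39 - j29.24 V.
Step 5 — Ohm's law: I = V / Z_total = (-58.39 - j29.24) / (311 + j1862) = -0.02037 + j0.02795 A.
Step 6 — Convert to polar: |I| = 0.03458 A, ∠I = 126.1°.

I = 0.03458∠126.1° A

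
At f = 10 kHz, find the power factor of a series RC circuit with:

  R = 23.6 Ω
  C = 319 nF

Step 1 — Angular frequency: ω = 2π·f = 2π·1e+04 = 6.283e+04 rad/s.
Step 2 — Component impedances:
  R: Z = R = 23.6 Ω
  C: Z = 1/(jωC) = -j/(ω·C) = 0 - j49.89 Ω
Step 3 — Series combination: Z_total = R + C = 23.6 - j49.89 Ω = 55.19∠-64.7° Ω.
Step 4 — Power factor: PF = cos(φ) = Re(Z)/|Z| = 23.6/55.19 = 0.4276.
Step 5 — Type: Im(Z) = -49.89 ⇒ leading (phase φ = -64.7°).

PF = 0.4276 (leading, φ = -64.7°)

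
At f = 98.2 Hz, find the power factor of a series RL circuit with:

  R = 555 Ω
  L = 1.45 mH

Step 1 — Angular frequency: ω = 2π·f = 2π·98.2 = 617 rad/s.
Step 2 — Component impedances:
  R: Z = R = 555 Ω
  L: Z = jωL = j·617·0.00145 = 0 + j0.8947 Ω
Step 3 — Series combination: Z_total = R + L = 555 + j0.8947 Ω = 555∠0.1° Ω.
Step 4 — Power factor: PF = cos(φ) = Re(Z)/|Z| = 555/555 = 1.
Step 5 — Type: Im(Z) = 0.8947 ⇒ lagging (phase φ = 0.1°).

PF = 1 (lagging, φ = 0.1°)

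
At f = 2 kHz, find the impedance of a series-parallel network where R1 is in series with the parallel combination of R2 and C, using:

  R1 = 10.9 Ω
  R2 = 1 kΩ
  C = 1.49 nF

Step 1 — Angular frequency: ω = 2π·f = 2π·2000 = 1.257e+04 rad/s.
Step 2 — Component impedances:
  R1: Z = R = 10.9 Ω
  R2: Z = R = 1000 Ω
  C: Z = 1/(jωC) = -j/(ω·C) = 0 - j5.341e+04 Ω
Step 3 — Parallel branch: R2 || C = 1/(1/R2 + 1/C) = 999.6 - j18.72 Ω.
Step 4 — Series with R1: Z_total = R1 + (R2 || C) = 1011 - j18.72 Ω = 1011∠-1.1° Ω.

Z = 1011 - j18.72 Ω = 1011∠-1.1° Ω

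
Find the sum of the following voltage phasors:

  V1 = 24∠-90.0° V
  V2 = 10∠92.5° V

Step 1 — Convert each phasor to rectangular form:
  V1 = 24·(cos(-90.0°) + j·sin(-90.0°)) = 0 - j24 V
  V2 = 10·(cos(92.5°) + j·sin(92.5°)) = -0.4362 + j9.99 V
Step 2 — Sum components: V_total = -0.4362 - j14.01 V.
Step 3 — Convert to polar: |V_total| = 14.02 V, ∠V_total = -91.8°.

V_total = 14.02∠-91.8° V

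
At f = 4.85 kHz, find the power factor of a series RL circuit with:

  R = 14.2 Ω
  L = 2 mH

Step 1 — Angular frequency: ω = 2π·f = 2π·4850 = 3.047e+04 rad/s.
Step 2 — Component impedances:
  R: Z = R = 14.2 Ω
  L: Z = jωL = j·3.047e+04·0.002 = 0 + j60.95 Ω
Step 3 — Series combination: Z_total = R + L = 14.2 + j60.95 Ω = 62.58∠76.9° Ω.
Step 4 — Power factor: PF = cos(φ) = Re(Z)/|Z| = 14.2/62.58 = 0.2269.
Step 5 — Type: Im(Z) = 60.95 ⇒ lagging (phase φ = 76.9°).

PF = 0.2269 (lagging, φ = 76.9°)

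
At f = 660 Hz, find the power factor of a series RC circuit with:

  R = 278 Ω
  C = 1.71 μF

Step 1 — Angular frequency: ω = 2π·f = 2π·660 = 4147 rad/s.
Step 2 — Component impedances:
  R: Z = R = 278 Ω
  C: Z = 1/(jωC) = -j/(ω·C) = 0 - j141 Ω
Step 3 — Series combination: Z_total = R + C = 278 - j141 Ω = 311.7∠-26.9° Ω.
Step 4 — Power factor: PF = cos(φ) = Re(Z)/|Z| = 278/311.72 = 0.8918.
Step 5 — Type: Im(Z) = -141 ⇒ leading (phase φ = -26.9°).

PF = 0.8918 (leading, φ = -26.9°)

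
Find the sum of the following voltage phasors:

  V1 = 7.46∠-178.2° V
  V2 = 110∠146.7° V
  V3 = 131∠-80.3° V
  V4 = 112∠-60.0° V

Step 1 — Convert each phasor to rectangular form:
  V1 = 7.46·(cos(-178.2°) + j·sin(-178.2°)) = -7.456 - j0.2343 V
  V2 = 110·(cos(146.7°) + j·sin(146.7°)) = -91.94 + j60.39 V
  V3 = 131·(cos(-80.3°) + j·sin(-80.3°)) = 22.07 - j129.1 V
  V4 = 112·(cos(-60.0°) + j·sin(-60.0°)) = 56 - j96.99 V
Step 2 — Sum components: V_total = -21.32 - j166 V.
Step 3 — Convert to polar: |V_total| = 167.3 V, ∠V_total = -97.3°.

V_total = 167.3∠-97.3° V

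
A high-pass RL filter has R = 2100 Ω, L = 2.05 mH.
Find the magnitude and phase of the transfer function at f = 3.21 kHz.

Step 1 — Angular frequency: ω = 2π·3210 = 2.017e+04 rad/s.
Step 2 — Transfer function: H(jω) = jωL/(R + jωL).
Step 3 — Numerator jωL = j·41.35; denominator R + jωL = 2100 + j41.35.
Step 4 — H = 0.0003875 + j0.01968.
Step 5 — Magnitude: |H| = 0.01968 (-34.1 dB); phase: φ = 88.9°.

|H| = 0.01968 (-34.1 dB), φ = 88.9°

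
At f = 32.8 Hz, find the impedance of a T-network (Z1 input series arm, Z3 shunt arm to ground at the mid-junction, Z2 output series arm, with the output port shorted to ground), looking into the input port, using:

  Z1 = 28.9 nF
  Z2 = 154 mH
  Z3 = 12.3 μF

Step 1 — Angular frequency: ω = 2π·f = 2π·32.8 = 206.1 rad/s.
Step 2 — Component impedances:
  Z1: Z = 1/(jωC) = -j/(ω·C) = 0 - j1.679e+05 Ω
  Z2: Z = jωL = j·206.1·0.154 = 0 + j31.74 Ω
  Z3: Z = 1/(jωC) = -j/(ω·C) = 0 - j394.5 Ω
Step 3 — With the output port shorted to ground, the output series arm Z2 runs from the junction to ground; the shunt arm Z3 also runs from the junction to ground. They appear in parallel: Z3 || Z2 = 0 + j34.51 Ω.
Step 4 — Series with input arm Z1: Z_in = Z1 + (Z3 || Z2) = 0 - j1.679e+05 Ω = 1.679e+05∠-90.0° Ω.

Z = 0 - j1.679e+05 Ω = 1.679e+05∠-90.0° Ω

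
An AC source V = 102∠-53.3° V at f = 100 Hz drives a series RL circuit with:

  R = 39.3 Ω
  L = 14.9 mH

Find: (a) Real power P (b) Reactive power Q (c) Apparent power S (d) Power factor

Step 1 — Angular frequency: ω = 2π·f = 2π·100 = 628.3 rad/s.
Step 2 — Component impedances:
  R: Z = R = 39.3 Ω
  L: Z = jωL = j·628.3·0.0149 = 0 + j9.362 Ω
Step 3 — Series combination: Z_total = R + L = 39.3 + j9.362 Ω = 40.4∠13.4° Ω.
Step 4 — Source phasor: V = 102∠-53.3° V = 60.96 - j81.78 V.
Step 5 — Current: I = V / Z = 0.9987 - j2.319 A = 2.525∠-66.7° A.
Step 6 — Complex power: S = V·I* = 250.5 + j59.68 VA.
Step 7 — Real power: P = Re(S) = 250.5 W.
Step 8 — Reactive power: Q = Im(S) = 59.68 VAR.
Step 9 — Apparent power: |S| = 257.5 VA.
Step 10 — Power factor: PF = P/|S| = 0.9728 (lagging).

(a) P = 250.5 W  (b) Q = 59.68 VAR  (c) S = 257.5 VA  (d) PF = 0.9728 (lagging)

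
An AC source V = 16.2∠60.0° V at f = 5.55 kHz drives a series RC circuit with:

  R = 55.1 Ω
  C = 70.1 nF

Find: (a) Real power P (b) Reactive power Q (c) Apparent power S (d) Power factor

Step 1 — Angular frequency: ω = 2π·f = 2π·5550 = 3.487e+04 rad/s.
Step 2 — Component impedances:
  R: Z = R = 55.1 Ω
  C: Z = 1/(jωC) = -j/(ω·C) = 0 - j409.1 Ω
Step 3 — Series combination: Z_total = R + C = 55.1 - j409.1 Ω = 412.8∠-82.3° Ω.
Step 4 — Source phasor: V = 16.2∠60.0° V = 8.1 + j14.03 V.
Step 5 — Current: I = V / Z = -0.03106 + j0.02398 A = 0.03925∠142.3° A.
Step 6 — Complex power: S = V·I* = 0.08487 - j0.6301 VA.
Step 7 — Real power: P = Re(S) = 0.08487 W.
Step 8 — Reactive power: Q = Im(S) = -0.6301 VAR.
Step 9 — Apparent power: |S| = 0.6358 VA.
Step 10 — Power factor: PF = P/|S| = 0.1335 (leading).

(a) P = 0.08487 W  (b) Q = -0.6301 VAR  (c) S = 0.6358 VA  (d) PF = 0.1335 (leading)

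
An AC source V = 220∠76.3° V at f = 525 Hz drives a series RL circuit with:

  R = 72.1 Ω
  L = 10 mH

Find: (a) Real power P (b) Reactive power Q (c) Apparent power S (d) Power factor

Step 1 — Angular frequency: ω = 2π·f = 2π·525 = 3299 rad/s.
Step 2 — Component impedances:
  R: Z = R = 72.1 Ω
  L: Z = jωL = j·3299·0.01 = 0 + j32.99 Ω
Step 3 — Series combination: Z_total = R + L = 72.1 + j32.99 Ω = 79.29∠24.6° Ω.
Step 4 — Source phasor: V = 220∠76.3° V = 52.1 + j213.7 V.
Step 5 — Current: I = V / Z = 1.719 + j2.178 A = 2.775∠51.7° A.
Step 6 — Complex power: S = V·I* = 555.1 + j254 VA.
Step 7 — Real power: P = Re(S) = 555.1 W.
Step 8 — Reactive power: Q = Im(S) = 254 VAR.
Step 9 — Apparent power: |S| = 610.4 VA.
Step 10 — Power factor: PF = P/|S| = 0.9093 (lagging).

(a) P = 555.1 W  (b) Q = 254 VAR  (c) S = 610.4 VA  (d) PF = 0.9093 (lagging)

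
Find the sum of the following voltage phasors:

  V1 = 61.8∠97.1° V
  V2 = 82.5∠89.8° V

Step 1 — Convert each phasor to rectangular form:
  V1 = 61.8·(cos(97.1°) + j·sin(97.1°)) = -7.639 + j61.33 V
  V2 = 82.5·(cos(89.8°) + j·sin(89.8°)) = 0.288 + j82.5 V
Step 2 — Sum components: V_total = -7.351 + j143.8 V.
Step 3 — Convert to polar: |V_total| = 144 V, ∠V_total = 92.9°.

V_total = 144∠92.9° V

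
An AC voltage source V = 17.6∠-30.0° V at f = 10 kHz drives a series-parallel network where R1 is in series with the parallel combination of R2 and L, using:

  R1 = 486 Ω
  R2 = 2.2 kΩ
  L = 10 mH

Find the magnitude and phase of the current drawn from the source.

Step 1 — Angular frequency: ω = 2π·f = 2π·1e+04 = 6.283e+04 rad/s.
Step 2 — Component impedances:
  R1: Z = R = 486 Ω
  R2: Z = R = 2200 Ω
  L: Z = jωL = j·6.283e+04·0.01 = 0 + j628.3 Ω
Step 3 — Parallel branch: R2 || L = 1/(1/R2 + 1/L) = 165.9 + j580.9 Ω.
Step 4 — Series with R1: Z_total = R1 + (R2 || L) = 651.9 + j580.9 Ω = 873.2∠41.7° Ω.
Step 5 — Source phasor: V = 17.6∠-30.0° V = 15.24 - j8.8 V.
Step 6 — Ohm's law: I = V / Z_total = (15.24 - j8.8) / (651.9 + j580.9) = 0.006327 - j0.01914 A.
Step 7 — Convert to polar: |I| = 0.02016 A, ∠I = -71.7°.

I = 0.02016∠-71.7° A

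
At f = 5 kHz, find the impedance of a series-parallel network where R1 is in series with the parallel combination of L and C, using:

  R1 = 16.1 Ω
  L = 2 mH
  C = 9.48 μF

Step 1 — Angular frequency: ω = 2π·f = 2π·5000 = 3.142e+04 rad/s.
Step 2 — Component impedances:
  R1: Z = R = 16.1 Ω
  L: Z = jωL = j·3.142e+04·0.002 = 0 + j62.83 Ω
  C: Z = 1/(jωC) = -j/(ω·C) = 0 - j3.358 Ω
Step 3 — Parallel branch: L || C = 1/(1/L + 1/C) = 0 - j3.547 Ω.
Step 4 — Series with R1: Z_total = R1 + (L || C) = 16.1 - j3.547 Ω = 16.49∠-12.4° Ω.

Z = 16.1 - j3.547 Ω = 16.49∠-12.4° Ω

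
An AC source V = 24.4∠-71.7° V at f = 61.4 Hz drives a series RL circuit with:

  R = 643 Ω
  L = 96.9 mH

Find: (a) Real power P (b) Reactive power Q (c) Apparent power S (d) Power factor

Step 1 — Angular frequency: ω = 2π·f = 2π·61.4 = 385.8 rad/s.
Step 2 — Component impedances:
  R: Z = R = 643 Ω
  L: Z = jωL = j·385.8·0.0969 = 0 + j37.38 Ω
Step 3 — Series combination: Z_total = R + L = 643 + j37.38 Ω = 644.1∠3.3° Ω.
Step 4 — Source phasor: V = 24.4∠-71.7° V = 7.661 - j23.17 V.
Step 5 — Current: I = V / Z = 0.009787 - j0.0366 A = 0.03788∠-75.0° A.
Step 6 — Complex power: S = V·I* = 0.9228 + j0.05365 VA.
Step 7 — Real power: P = Re(S) = 0.9228 W.
Step 8 — Reactive power: Q = Im(S) = 0.05365 VAR.
Step 9 — Apparent power: |S| = 0.9243 VA.
Step 10 — Power factor: PF = P/|S| = 0.9983 (lagging).

(a) P = 0.9228 W  (b) Q = 0.05365 VAR  (c) S = 0.9243 VA  (d) PF = 0.9983 (lagging)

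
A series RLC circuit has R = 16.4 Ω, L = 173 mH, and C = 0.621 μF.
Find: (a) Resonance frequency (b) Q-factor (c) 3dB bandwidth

Step 1 — Resonance: ω₀ = 1/√(LC) = 1/√(0.173·6.21e-07) = 3051 rad/s.
Step 2 — f₀ = ω₀/(2π) = 485.6 Hz.
Step 3 — Series Q: Q = ω₀L/R = 3051·0.173/16.4 = 32.18.
Step 4 — Bandwidth: Δω = ω₀/Q = 94.8 rad/s; BW = Δω/(2π) = 15.09 Hz.

(a) f₀ = 485.6 Hz  (b) Q = 32.18  (c) BW = 15.09 Hz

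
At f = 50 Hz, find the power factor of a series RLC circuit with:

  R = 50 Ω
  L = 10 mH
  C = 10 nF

Step 1 — Angular frequency: ω = 2π·f = 2π·50 = 314.2 rad/s.
Step 2 — Component impedances:
  R: Z = R = 50 Ω
  L: Z = jωL = j·314.2·0.01 = 0 + j3.142 Ω
  C: Z = 1/(jωC) = -j/(ω·C) = 0 - j3.183e+05 Ω
Step 3 — Series combination: Z_total = R + L + C = 50 - j3.183e+05 Ω = 3.183e+05∠-90.0° Ω.
Step 4 — Power factor: PF = cos(φ) = Re(Z)/|Z| = 50/3.183e+05 = 0.0001571.
Step 5 — Type: Im(Z) = -3.183e+05 ⇒ leading (phase φ = -90.0°).

PF = 0.0001571 (leading, φ = -90.0°)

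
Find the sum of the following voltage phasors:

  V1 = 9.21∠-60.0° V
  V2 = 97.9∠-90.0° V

Step 1 — Convert each phasor to rectangular form:
  V1 = 9.21·(cos(-60.0°) + j·sin(-60.0°)) = 4.605 - j7.976 V
  V2 = 97.9·(cos(-90.0°) + j·sin(-90.0°)) = 0 - j97.9 V
Step 2 — Sum components: V_total = 4.605 - j105.9 V.
Step 3 — Convert to polar: |V_total| = 106 V, ∠V_total = -87.5°.

V_total = 106∠-87.5° V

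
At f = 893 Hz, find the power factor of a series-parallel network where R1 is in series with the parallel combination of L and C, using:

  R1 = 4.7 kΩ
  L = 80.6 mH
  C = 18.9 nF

Step 1 — Angular frequency: ω = 2π·f = 2π·893 = 5611 rad/s.
Step 2 — Component impedances:
  R1: Z = R = 4700 Ω
  L: Z = jωL = j·5611·0.0806 = 0 + j452.2 Ω
  C: Z = 1/(jωC) = -j/(ω·C) = 0 - j9430 Ω
Step 3 — Parallel branch: L || C = 1/(1/L + 1/C) = 0 + j475 Ω.
Step 4 — Series with R1: Z_total = R1 + (L || C) = 4700 + j475 Ω = 4724∠5.8° Ω.
Step 5 — Power factor: PF = cos(φ) = Re(Z)/|Z| = 4700/4724 = 0.9949.
Step 6 — Type: Im(Z) = 475 ⇒ lagging (phase φ = 5.8°).

PF = 0.9949 (lagging, φ = 5.8°)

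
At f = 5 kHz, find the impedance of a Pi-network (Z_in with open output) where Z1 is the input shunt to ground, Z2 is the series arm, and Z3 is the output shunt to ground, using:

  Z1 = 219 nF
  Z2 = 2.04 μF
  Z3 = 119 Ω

Step 1 — Angular frequency: ω = 2π·f = 2π·5000 = 3.142e+04 rad/s.
Step 2 — Component impedances:
  Z1: Z = 1/(jωC) = -j/(ω·C) = 0 - j145.3 Ω
  Z2: Z = 1/(jωC) = -j/(ω·C) = 0 - j15.6 Ω
  Z3: Z = R = 119 Ω
Step 3 — With open output, the series arm Z2 and the output shunt Z3 appear in series to ground: Z2 + Z3 = 119 - j15.6 Ω.
Step 4 — Parallel with input shunt Z1: Z_in = Z1 || (Z2 + Z3) = 62.75 - j60.48 Ω = 87.15∠-43.9° Ω.

Z = 62.75 - j60.48 Ω = 87.15∠-43.9° Ω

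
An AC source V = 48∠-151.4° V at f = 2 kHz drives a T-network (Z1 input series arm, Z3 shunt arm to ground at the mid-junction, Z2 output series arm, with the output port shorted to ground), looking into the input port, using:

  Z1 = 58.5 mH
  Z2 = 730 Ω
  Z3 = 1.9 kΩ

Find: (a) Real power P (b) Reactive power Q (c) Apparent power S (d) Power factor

Step 1 — Angular frequency: ω = 2π·f = 2π·2000 = 1.257e+04 rad/s.
Step 2 — Component impedances:
  Z1: Z = jωL = j·1.257e+04·0.0585 = 0 + j735.1 Ω
  Z2: Z = R = 730 Ω
  Z3: Z = R = 1900 Ω
Step 3 — With the output port shorted to ground, the output series arm Z2 runs from the junction to ground; the shunt arm Z3 also runs from the junction to ground. They appear in parallel: Z3 || Z2 = 527.4 Ω.
Step 4 — Series with input arm Z1: Z_in = Z1 + (Z3 || Z2) = 527.4 + j735.1 Ω = 904.7∠54.3° Ω.
Step 5 — Source phasor: V = 48∠-151.4° V = -42.14 - j22.98 V.
Step 6 — Current: I = V / Z = -0.04779 + j0.02304 A = 0.05305∠154.3° A.
Step 7 — Complex power: S = V·I* = 1.484 + j2.069 VA.
Step 8 — Real power: P = Re(S) = 1.484 W.
Step 9 — Reactive power: Q = Im(S) = 2.069 VAR.
Step 10 — Apparent power: |S| = 2.547 VA.
Step 11 — Power factor: PF = P/|S| = 0.5829 (lagging).

(a) P = 1.484 W  (b) Q = 2.069 VAR  (c) S = 2.547 VA  (d) PF = 0.5829 (lagging)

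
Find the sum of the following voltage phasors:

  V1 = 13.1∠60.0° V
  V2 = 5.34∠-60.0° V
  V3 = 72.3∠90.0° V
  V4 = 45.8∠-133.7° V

Step 1 — Convert each phasor to rectangular form:
  V1 = 13.1·(cos(60.0°) + j·sin(60.0°)) = 6.55 + j11.34 V
  V2 = 5.34·(cos(-60.0°) + j·sin(-60.0°)) = 2.67 - j4.625 V
  V3 = 72.3·(cos(90.0°) + j·sin(90.0°)) = 0 + j72.3 V
  V4 = 45.8·(cos(-133.7°) + j·sin(-133.7°)) = -31.64 - j33.11 V
Step 2 — Sum components: V_total = -22.42 + j45.91 V.
Step 3 — Convert to polar: |V_total| = 51.09 V, ∠V_total = 116.0°.

V_total = 51.09∠116.0° V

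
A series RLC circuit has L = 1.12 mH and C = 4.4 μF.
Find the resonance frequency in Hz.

Step 1 — Resonance condition Im(Z)=0 gives ω₀ = 1/√(LC).
Step 2 — ω₀ = 1/√(0.00112·4.4e-06) = 1.425e+04 rad/s.
Step 3 — f₀ = ω₀/(2π) = 2267 Hz.

f₀ = 2267 Hz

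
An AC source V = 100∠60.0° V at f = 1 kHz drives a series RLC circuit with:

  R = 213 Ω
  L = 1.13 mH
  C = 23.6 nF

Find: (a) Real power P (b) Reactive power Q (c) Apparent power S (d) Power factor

Step 1 — Angular frequency: ω = 2π·f = 2π·1000 = 6283 rad/s.
Step 2 — Component impedances:
  R: Z = R = 213 Ω
  L: Z = jωL = j·6283·0.00113 = 0 + j7.1 Ω
  C: Z = 1/(jωC) = -j/(ω·C) = 0 - j6744 Ω
Step 3 — Series combination: Z_total = R + L + C = 213 - j6737 Ω = 6740∠-88.2° Ω.
Step 4 — Source phasor: V = 100∠60.0° V = 50 + j86.6 V.
Step 5 — Current: I = V / Z = -0.01261 + j0.007821 A = 0.01484∠148.2° A.
Step 6 — Complex power: S = V·I* = 0.04689 - j1.483 VA.
Step 7 — Real power: P = Re(S) = 0.04689 W.
Step 8 — Reactive power: Q = Im(S) = -1.483 VAR.
Step 9 — Apparent power: |S| = 1.484 VA.
Step 10 — Power factor: PF = P/|S| = 0.0316 (leading).

(a) P = 0.04689 W  (b) Q = -1.483 VAR  (c) S = 1.484 VA  (d) PF = 0.0316 (leading)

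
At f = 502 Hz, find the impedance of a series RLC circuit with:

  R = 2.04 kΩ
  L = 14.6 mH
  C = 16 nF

Step 1 — Angular frequency: ω = 2π·f = 2π·502 = 3154 rad/s.
Step 2 — Component impedances:
  R: Z = R = 2040 Ω
  L: Z = jωL = j·3154·0.0146 = 0 + j46.05 Ω
  C: Z = 1/(jωC) = -j/(ω·C) = 0 - j1.982e+04 Ω
Step 3 — Series combination: Z_total = R + L + C = 2040 - j1.977e+04 Ω = 1.987e+04∠-84.1° Ω.

Z = 2040 - j1.977e+04 Ω = 1.987e+04∠-84.1° Ω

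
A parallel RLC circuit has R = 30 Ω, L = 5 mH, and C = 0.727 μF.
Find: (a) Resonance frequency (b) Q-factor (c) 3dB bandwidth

Step 1 — Resonance: ω₀ = 1/√(LC) = 1/√(0.005·7.27e-07) = 1.659e+04 rad/s.
Step 2 — f₀ = ω₀/(2π) = 2640 Hz.
Step 3 — Parallel Q: Q = R/(ω₀L) = 30/(1.659e+04·0.005) = 0.3617.
Step 4 — Bandwidth: Δω = ω₀/Q = 4.585e+04 rad/s; BW = Δω/(2π) = 7297 Hz.

(a) f₀ = 2640 Hz  (b) Q = 0.3617  (c) BW = 7297 Hz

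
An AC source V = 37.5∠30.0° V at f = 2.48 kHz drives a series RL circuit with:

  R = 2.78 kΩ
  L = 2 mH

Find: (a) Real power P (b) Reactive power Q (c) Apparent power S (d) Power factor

Step 1 — Angular frequency: ω = 2π·f = 2π·2480 = 1.558e+04 rad/s.
Step 2 — Component impedances:
  R: Z = R = 2780 Ω
  L: Z = jωL = j·1.558e+04·0.002 = 0 + j31.16 Ω
Step 3 — Series combination: Z_total = R + L = 2780 + j31.16 Ω = 2780∠0.6° Ω.
Step 4 — Source phasor: V = 37.5∠30.0° V = 32.48 + j18.75 V.
Step 5 — Current: I = V / Z = 0.01176 + j0.006613 A = 0.01349∠29.4° A.
Step 6 — Complex power: S = V·I* = 0.5058 + j0.00567 VA.
Step 7 — Real power: P = Re(S) = 0.5058 W.
Step 8 — Reactive power: Q = Im(S) = 0.00567 VAR.
Step 9 — Apparent power: |S| = 0.5058 VA.
Step 10 — Power factor: PF = P/|S| = 0.9999 (lagging).

(a) P = 0.5058 W  (b) Q = 0.00567 VAR  (c) S = 0.5058 VA  (d) PF = 0.9999 (lagging)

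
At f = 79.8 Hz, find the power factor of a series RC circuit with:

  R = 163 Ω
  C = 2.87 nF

Step 1 — Angular frequency: ω = 2π·f = 2π·79.8 = 501.4 rad/s.
Step 2 — Component impedances:
  R: Z = R = 163 Ω
  C: Z = 1/(jωC) = -j/(ω·C) = 0 - j6.949e+05 Ω
Step 3 — Series combination: Z_total = R + C = 163 - j6.949e+05 Ω = 6.949e+05∠-90.0° Ω.
Step 4 — Power factor: PF = cos(φ) = Re(Z)/|Z| = 163/6.949e+05 = 0.0002346.
Step 5 — Type: Im(Z) = -6.949e+05 ⇒ leading (phase φ = -90.0°).

PF = 0.0002346 (leading, φ = -90.0°)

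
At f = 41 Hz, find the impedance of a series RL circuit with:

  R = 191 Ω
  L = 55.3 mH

Step 1 — Angular frequency: ω = 2π·f = 2π·41 = 257.6 rad/s.
Step 2 — Component impedances:
  R: Z = R = 191 Ω
  L: Z = jωL = j·257.6·0.0553 = 0 + j14.25 Ω
Step 3 — Series combination: Z_total = R + L = 191 + j14.25 Ω = 191.5∠4.3° Ω.

Z = 191 + j14.25 Ω = 191.5∠4.3° Ω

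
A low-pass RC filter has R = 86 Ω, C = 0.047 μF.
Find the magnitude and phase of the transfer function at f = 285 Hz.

Step 1 — Angular frequency: ω = 2π·285 = 1791 rad/s.
Step 2 — Transfer function: H(jω) = 1/(1 + jωRC).
Step 3 — Denominator: 1 + jωRC = 1 + j·1791·86·4.7e-08 = 1 + j0.007238.
Step 4 — H = 0.9999 - j0.007238.
Step 5 — Magnitude: |H| = 1 (-0.0 dB); phase: φ = -0.4°.

|H| = 1 (-0.0 dB), φ = -0.4°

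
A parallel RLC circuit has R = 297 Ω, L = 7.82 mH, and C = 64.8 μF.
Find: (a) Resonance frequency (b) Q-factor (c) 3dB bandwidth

Step 1 — Resonance: ω₀ = 1/√(LC) = 1/√(0.00782·6.48e-05) = 1405 rad/s.
Step 2 — f₀ = ω₀/(2π) = 223.6 Hz.
Step 3 — Parallel Q: Q = R/(ω₀L) = 297/(1405·0.00782) = 27.04.
Step 4 — Bandwidth: Δω = ω₀/Q = 51.96 rad/s; BW = Δω/(2π) = 8.27 Hz.

(a) f₀ = 223.6 Hz  (b) Q = 27.04  (c) BW = 8.27 Hz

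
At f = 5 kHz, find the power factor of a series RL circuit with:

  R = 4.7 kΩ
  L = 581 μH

Step 1 — Angular frequency: ω = 2π·f = 2π·5000 = 3.142e+04 rad/s.
Step 2 — Component impedances:
  R: Z = R = 4700 Ω
  L: Z = jωL = j·3.142e+04·0.000581 = 0 + j18.25 Ω
Step 3 — Series combination: Z_total = R + L = 4700 + j18.25 Ω = 4700∠0.2° Ω.
Step 4 — Power factor: PF = cos(φ) = Re(Z)/|Z| = 4700/4700 = 1.
Step 5 — Type: Im(Z) = 18.25 ⇒ lagging (phase φ = 0.2°).

PF = 1 (lagging, φ = 0.2°)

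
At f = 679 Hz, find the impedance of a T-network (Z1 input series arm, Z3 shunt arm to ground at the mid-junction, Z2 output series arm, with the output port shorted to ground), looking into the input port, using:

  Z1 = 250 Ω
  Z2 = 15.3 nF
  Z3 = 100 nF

Step 1 — Angular frequency: ω = 2π·f = 2π·679 = 4266 rad/s.
Step 2 — Component impedances:
  Z1: Z = R = 250 Ω
  Z2: Z = 1/(jωC) = -j/(ω·C) = 0 - j1.532e+04 Ω
  Z3: Z = 1/(jωC) = -j/(ω·C) = 0 - j2344 Ω
Step 3 — With the output port shorted to ground, the output series arm Z2 runs from the junction to ground; the shunt arm Z3 also runs from the junction to ground. They appear in parallel: Z3 || Z2 = 0 - j2033 Ω.
Step 4 — Series with input arm Z1: Z_in = Z1 + (Z3 || Z2) = 250 - j2033 Ω = 2048∠-83.0° Ω.

Z = 250 - j2033 Ω = 2048∠-83.0° Ω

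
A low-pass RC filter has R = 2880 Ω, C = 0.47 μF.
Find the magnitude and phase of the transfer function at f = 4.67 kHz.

Step 1 — Angular frequency: ω = 2π·4670 = 2.934e+04 rad/s.
Step 2 — Transfer function: H(jω) = 1/(1 + jωRC).
Step 3 — Denominator: 1 + jωRC = 1 + j·2.934e+04·2880·4.7e-07 = 1 + j39.72.
Step 4 — H = 0.0006335 - j0.02516.
Step 5 — Magnitude: |H| = 0.02517 (-32.0 dB); phase: φ = -88.6°.

|H| = 0.02517 (-32.0 dB), φ = -88.6°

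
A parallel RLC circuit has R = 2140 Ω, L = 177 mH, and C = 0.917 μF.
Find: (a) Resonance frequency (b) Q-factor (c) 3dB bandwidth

Step 1 — Resonance: ω₀ = 1/√(LC) = 1/√(0.177·9.17e-07) = 2482 rad/s.
Step 2 — f₀ = ω₀/(2π) = 395 Hz.
Step 3 — Parallel Q: Q = R/(ω₀L) = 2140/(2482·0.177) = 4.871.
Step 4 — Bandwidth: Δω = ω₀/Q = 509.6 rad/s; BW = Δω/(2π) = 81.1 Hz.

(a) f₀ = 395 Hz  (b) Q = 4.871  (c) BW = 81.1 Hz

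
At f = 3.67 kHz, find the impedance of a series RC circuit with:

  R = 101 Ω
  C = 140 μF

Step 1 — Angular frequency: ω = 2π·f = 2π·3670 = 2.306e+04 rad/s.
Step 2 — Component impedances:
  R: Z = R = 101 Ω
  C: Z = 1/(jωC) = -j/(ω·C) = 0 - j0.3098 Ω
Step 3 — Series combination: Z_total = R + C = 101 - j0.3098 Ω = 101∠-0.2° Ω.

Z = 101 - j0.3098 Ω = 101∠-0.2° Ω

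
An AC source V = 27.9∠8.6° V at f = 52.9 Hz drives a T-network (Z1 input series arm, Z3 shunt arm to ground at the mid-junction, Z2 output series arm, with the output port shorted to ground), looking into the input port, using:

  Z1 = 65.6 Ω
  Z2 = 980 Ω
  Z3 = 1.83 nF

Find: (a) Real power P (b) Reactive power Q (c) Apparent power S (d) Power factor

Step 1 — Angular frequency: ω = 2π·f = 2π·52.9 = 332.4 rad/s.
Step 2 — Component impedances:
  Z1: Z = R = 65.6 Ω
  Z2: Z = R = 980 Ω
  Z3: Z = 1/(jωC) = -j/(ω·C) = 0 - j1.644e+06 Ω
Step 3 — With the output port shorted to ground, the output series arm Z2 runs from the junction to ground; the shunt arm Z3 also runs from the junction to ground. They appear in parallel: Z3 || Z2 = 980 - j0.5842 Ω.
Step 4 — Series with input arm Z1: Z_in = Z1 + (Z3 || Z2) = 1046 - j0.5842 Ω = 1046∠-0.0° Ω.
Step 5 — Source phasor: V = 27.9∠8.6° V = 27.59 + j4.172 V.
Step 6 — Current: I = V / Z = 0.02638 + j0.004005 A = 0.02668∠8.6° A.
Step 7 — Complex power: S = V·I* = 0.7445 - j0.0004159 VA.
Step 8 — Real power: P = Re(S) = 0.7445 W.
Step 9 — Reactive power: Q = Im(S) = -0.0004159 VAR.
Step 10 — Apparent power: |S| = 0.7445 VA.
Step 11 — Power factor: PF = P/|S| = 1 (leading).

(a) P = 0.7445 W  (b) Q = -0.0004159 VAR  (c) S = 0.7445 VA  (d) PF = 1 (leading)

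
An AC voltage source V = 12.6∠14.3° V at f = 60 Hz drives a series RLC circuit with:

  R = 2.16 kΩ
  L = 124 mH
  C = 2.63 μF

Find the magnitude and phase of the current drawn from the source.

Step 1 — Angular frequency: ω = 2π·f = 2π·60 = 377 rad/s.
Step 2 — Component impedances:
  R: Z = R = 2160 Ω
  L: Z = jωL = j·377·0.124 = 0 + j46.75 Ω
  C: Z = 1/(jωC) = -j/(ω·C) = 0 - j1009 Ω
Step 3 — Series combination: Z_total = R + L + C = 2160 - j961.8 Ω = 2364∠-24.0° Ω.
Step 4 — Source phasor: V = 12.6∠14.3° V = 12.21 + j3.112 V.
Step 5 — Ohm's law: I = V / Z_total = (12.21 + j3.112) / (2160 - j961.8) = 0.004182 + j0.003303 A.
Step 6 — Convert to polar: |I| = 0.005329 A, ∠I = 38.3°.

I = 0.005329∠38.3° A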